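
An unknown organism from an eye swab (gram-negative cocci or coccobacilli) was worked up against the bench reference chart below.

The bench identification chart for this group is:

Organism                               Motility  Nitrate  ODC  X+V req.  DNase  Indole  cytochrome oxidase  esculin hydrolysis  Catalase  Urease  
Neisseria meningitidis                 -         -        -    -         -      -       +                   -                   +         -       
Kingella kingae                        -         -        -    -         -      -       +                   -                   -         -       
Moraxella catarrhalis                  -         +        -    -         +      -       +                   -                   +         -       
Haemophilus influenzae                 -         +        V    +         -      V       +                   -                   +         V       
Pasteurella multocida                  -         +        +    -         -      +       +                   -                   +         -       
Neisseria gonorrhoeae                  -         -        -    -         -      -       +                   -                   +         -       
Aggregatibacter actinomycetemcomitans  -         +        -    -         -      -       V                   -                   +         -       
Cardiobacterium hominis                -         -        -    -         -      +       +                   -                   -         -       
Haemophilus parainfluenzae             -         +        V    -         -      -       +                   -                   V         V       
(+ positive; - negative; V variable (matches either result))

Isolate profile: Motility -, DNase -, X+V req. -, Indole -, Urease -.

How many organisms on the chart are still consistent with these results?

X+V req. -: excludes Haemophilus influenzae — 8 left.
Urease -: all 8 remaining candidates are consistent.
Indole -: excludes Pasteurella multocida, Cardiobacterium hominis — 6 left.
Motility -: all 6 remaining candidates are consistent.
DNase -: excludes Moraxella catarrhalis — 5 left.
Still consistent: Aggregatibacter actinomycetemcomitans, Haemophilus parainfluenzae, Kingella kingae, Neisseria gonorrhoeae, Neisseria meningitidis.

5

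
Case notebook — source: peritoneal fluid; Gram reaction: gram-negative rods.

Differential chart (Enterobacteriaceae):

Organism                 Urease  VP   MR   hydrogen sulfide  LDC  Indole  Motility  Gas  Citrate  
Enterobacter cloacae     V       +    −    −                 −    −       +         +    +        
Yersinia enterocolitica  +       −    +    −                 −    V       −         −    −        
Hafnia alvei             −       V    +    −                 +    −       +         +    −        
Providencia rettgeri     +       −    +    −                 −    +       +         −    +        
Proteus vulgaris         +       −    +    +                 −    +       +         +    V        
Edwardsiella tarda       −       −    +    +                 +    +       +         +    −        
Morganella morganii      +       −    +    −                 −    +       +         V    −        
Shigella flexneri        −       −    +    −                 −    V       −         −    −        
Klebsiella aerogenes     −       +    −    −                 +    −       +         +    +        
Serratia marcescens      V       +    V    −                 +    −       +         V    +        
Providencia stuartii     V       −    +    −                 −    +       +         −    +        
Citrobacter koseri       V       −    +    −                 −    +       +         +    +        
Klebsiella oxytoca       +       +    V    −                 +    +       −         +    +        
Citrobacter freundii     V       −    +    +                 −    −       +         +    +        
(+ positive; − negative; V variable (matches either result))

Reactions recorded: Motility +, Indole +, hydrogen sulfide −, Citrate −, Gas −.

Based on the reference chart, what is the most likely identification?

Morganella morganii

Motility +: excludes Yersinia enterocolitica, Shigella flexneri, Klebsiella oxytoca — 11 left.
hydrogen sulfide −: excludes Proteus vulgaris, Edwardsiella tarda, Citrobacter freundii — 8 left.
Indole +: excludes Enterobacter cloacae, Hafnia alvei, Klebsiella aerogenes, Serratia marcescens — 4 left.
Gas −: excludes Citrobacter koseri — 3 left.
Citrate −: excludes Providencia rettgeri, Providencia stuartii — 1 left.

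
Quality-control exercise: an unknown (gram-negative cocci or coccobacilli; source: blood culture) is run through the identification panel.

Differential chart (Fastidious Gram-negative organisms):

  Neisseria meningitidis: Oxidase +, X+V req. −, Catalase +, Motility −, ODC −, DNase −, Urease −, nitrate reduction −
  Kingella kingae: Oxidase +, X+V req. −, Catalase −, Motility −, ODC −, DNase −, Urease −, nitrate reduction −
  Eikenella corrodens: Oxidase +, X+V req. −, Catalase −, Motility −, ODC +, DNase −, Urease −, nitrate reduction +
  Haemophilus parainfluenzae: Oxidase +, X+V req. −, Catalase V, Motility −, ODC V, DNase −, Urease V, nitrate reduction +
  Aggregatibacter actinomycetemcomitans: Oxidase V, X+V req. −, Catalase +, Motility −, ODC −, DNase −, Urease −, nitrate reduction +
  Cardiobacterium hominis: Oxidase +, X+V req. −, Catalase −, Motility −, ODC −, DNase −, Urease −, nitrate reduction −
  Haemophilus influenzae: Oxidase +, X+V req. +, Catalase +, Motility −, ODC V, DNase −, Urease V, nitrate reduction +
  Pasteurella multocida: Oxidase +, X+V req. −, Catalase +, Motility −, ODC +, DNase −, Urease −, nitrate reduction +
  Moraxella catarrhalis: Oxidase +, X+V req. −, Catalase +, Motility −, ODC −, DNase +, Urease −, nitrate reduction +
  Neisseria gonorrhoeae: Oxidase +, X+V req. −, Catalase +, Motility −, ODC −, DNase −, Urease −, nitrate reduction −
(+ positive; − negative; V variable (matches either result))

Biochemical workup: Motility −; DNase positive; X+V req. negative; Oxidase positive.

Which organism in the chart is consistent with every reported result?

DNase +: excludes 9 organisms — 1 left.
X+V req. −: the one remaining candidate is consistent.
Motility −: the one remaining candidate is consistent.
Oxidase +: the one remaining candidate is consistent.

Moraxella catarrhalis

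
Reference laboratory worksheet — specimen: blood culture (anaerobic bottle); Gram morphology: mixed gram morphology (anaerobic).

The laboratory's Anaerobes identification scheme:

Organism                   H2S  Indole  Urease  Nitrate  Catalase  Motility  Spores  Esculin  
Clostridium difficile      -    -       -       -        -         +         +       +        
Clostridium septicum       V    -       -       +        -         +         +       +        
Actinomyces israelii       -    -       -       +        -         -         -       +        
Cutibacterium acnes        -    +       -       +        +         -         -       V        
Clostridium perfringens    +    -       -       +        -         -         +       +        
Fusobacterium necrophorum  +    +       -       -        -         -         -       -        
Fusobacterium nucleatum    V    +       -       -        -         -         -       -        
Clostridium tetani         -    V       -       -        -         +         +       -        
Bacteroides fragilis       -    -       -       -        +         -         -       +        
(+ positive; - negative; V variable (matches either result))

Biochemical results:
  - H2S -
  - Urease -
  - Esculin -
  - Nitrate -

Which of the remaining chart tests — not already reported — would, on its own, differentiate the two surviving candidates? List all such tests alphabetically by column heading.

Urease -: all 9 remaining candidates are consistent.
Esculin -: excludes 5 organisms — 4 left.
H2S -: excludes Fusobacterium necrophorum — 3 left.
Nitrate -: excludes Cutibacterium acnes — 2 left.
Two candidates remain: Clostridium tetani and Fusobacterium nucleatum.
  Indole: V vs + — variable for at least one, does not separate.
  Catalase: - vs - — same for both, does not separate.
  Motility: Clostridium tetani +, Fusobacterium nucleatum - — discriminates.
  Spores: Clostridium tetani +, Fusobacterium nucleatum - — discriminates.

Motility, Spores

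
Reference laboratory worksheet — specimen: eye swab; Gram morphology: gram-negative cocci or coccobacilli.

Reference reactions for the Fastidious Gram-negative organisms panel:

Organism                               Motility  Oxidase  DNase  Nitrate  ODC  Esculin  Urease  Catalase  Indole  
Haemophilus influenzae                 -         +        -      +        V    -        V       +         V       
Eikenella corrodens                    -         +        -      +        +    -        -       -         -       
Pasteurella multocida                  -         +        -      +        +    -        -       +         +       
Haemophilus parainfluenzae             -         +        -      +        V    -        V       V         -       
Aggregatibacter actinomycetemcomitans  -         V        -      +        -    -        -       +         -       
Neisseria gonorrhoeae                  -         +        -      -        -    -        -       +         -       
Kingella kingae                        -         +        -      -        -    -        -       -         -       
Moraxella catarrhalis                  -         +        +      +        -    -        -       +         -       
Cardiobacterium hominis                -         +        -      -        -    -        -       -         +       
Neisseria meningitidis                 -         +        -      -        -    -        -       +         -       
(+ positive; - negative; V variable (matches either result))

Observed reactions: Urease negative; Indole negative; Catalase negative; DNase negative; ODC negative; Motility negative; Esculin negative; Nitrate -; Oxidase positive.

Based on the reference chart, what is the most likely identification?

Kingella kingae

Nitrate -: excludes 6 organisms — 4 left.
Motility -: all 4 remaining candidates are consistent.
Esculin -: all 4 remaining candidates are consistent.
DNase -: all 4 remaining candidates are consistent.
Oxidase +: all 4 remaining candidates are consistent.
Urease -: all 4 remaining candidates are consistent.
Catalase -: excludes Neisseria gonorrhoeae, Neisseria meningitidis — 2 left.
ODC -: all 2 remaining candidates are consistent.
Indole -: excludes Cardiobacterium hominis — 1 left.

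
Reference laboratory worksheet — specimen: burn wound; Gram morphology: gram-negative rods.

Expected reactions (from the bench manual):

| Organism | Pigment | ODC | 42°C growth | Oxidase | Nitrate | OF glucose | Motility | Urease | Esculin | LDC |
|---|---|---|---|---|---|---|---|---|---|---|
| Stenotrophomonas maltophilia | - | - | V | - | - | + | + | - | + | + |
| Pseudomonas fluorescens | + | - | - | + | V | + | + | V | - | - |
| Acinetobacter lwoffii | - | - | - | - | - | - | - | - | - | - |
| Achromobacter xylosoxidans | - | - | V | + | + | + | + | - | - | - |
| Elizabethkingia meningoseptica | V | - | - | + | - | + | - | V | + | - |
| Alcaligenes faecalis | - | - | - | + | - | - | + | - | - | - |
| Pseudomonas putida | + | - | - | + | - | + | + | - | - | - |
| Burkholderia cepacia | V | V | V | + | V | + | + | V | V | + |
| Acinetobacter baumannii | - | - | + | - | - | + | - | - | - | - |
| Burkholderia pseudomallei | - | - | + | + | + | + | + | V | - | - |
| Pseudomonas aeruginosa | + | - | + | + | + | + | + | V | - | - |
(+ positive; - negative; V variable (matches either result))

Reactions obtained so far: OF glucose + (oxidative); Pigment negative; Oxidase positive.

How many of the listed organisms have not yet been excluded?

OF glucose +: excludes Acinetobacter lwoffii, Alcaligenes faecalis — 9 left.
Pigment -: excludes Pseudomonas fluorescens, Pseudomonas putida, Pseudomonas aeruginosa — 6 left.
Oxidase +: excludes Stenotrophomonas maltophilia, Acinetobacter baumannii — 4 left.
Still consistent: Achromobacter xylosoxidans, Burkholderia cepacia, Burkholderia pseudomallei, Elizabethkingia meningoseptica.

4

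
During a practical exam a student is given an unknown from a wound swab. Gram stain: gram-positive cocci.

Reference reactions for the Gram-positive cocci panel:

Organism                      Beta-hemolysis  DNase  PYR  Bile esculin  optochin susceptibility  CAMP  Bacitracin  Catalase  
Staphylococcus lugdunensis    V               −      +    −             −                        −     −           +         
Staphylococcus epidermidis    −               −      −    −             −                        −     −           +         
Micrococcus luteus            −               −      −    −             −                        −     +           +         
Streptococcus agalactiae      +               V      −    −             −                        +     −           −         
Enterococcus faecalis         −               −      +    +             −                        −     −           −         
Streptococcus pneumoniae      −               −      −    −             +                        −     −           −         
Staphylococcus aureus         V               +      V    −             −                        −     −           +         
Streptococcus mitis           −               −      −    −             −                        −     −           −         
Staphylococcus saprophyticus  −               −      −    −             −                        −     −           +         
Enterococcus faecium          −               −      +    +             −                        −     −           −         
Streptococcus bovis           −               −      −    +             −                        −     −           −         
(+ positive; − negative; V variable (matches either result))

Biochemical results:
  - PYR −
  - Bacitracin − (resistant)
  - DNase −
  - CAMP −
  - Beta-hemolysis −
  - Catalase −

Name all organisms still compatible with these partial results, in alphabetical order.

Bacitracin −: excludes Micrococcus luteus — 10 left.
Catalase −: excludes Staphylococcus lugdunensis, Staphylococcus epidermidis, Staphylococcus aureus, Staphylococcus saprophyticus — 6 left.
CAMP −: excludes Streptococcus agalactiae — 5 left.
DNase −: all 5 remaining candidates are consistent.
Beta-hemolysis −: all 5 remaining candidates are consistent.
PYR −: excludes Enterococcus faecalis, Enterococcus faecium — 3 left.

Streptococcus bovis, Streptococcus mitis, Streptococcus pneumoniae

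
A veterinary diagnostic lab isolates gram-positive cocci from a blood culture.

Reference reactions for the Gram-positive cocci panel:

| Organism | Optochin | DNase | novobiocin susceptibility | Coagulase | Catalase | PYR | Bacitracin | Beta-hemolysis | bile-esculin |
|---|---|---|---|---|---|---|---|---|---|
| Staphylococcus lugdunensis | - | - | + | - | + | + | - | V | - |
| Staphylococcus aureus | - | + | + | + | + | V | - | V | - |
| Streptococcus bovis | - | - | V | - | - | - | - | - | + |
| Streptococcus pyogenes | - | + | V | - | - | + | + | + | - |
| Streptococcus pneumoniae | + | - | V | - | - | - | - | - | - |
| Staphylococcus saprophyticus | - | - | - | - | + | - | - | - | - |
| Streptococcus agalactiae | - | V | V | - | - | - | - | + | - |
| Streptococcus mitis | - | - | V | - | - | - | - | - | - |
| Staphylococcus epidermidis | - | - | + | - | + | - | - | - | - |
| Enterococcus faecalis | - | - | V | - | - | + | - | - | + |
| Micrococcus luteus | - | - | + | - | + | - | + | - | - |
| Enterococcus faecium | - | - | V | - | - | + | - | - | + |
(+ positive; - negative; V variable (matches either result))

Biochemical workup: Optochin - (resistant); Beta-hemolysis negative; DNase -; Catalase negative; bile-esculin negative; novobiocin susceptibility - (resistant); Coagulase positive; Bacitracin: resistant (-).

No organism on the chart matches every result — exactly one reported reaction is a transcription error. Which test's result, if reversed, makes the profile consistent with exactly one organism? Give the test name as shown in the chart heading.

Coagulase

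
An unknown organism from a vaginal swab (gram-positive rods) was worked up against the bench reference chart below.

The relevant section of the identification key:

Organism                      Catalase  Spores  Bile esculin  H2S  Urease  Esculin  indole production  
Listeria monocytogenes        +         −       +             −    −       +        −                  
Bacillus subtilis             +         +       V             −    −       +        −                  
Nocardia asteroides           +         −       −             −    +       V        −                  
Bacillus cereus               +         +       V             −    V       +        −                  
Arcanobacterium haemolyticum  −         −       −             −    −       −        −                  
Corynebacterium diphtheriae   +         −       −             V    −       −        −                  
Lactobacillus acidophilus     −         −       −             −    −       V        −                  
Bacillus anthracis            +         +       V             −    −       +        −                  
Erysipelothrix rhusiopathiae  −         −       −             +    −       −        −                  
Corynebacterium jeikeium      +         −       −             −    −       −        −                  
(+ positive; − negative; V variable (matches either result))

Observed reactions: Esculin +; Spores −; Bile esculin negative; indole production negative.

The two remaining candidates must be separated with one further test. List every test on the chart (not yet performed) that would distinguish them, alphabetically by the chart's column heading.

indole production −: all 10 remaining candidates are consistent.
Spores −: excludes Bacillus subtilis, Bacillus cereus, Bacillus anthracis — 7 left.
Esculin +: excludes Arcanobacterium haemolyticum, Corynebacterium diphtheriae, Erysipelothrix rhusiopathiae, Corynebacterium jeikeium — 3 left.
Bile esculin −: excludes Listeria monocytogenes — 2 left.
Two candidates remain: Lactobacillus acidophilus and Nocardia asteroides.
  Catalase: Lactobacillus acidophilus −, Nocardia asteroides + — discriminates.
  H2S: − vs − — same for both, does not separate.
  Urease: Lactobacillus acidophilus −, Nocardia asteroides + — discriminates.

Catalase, Urease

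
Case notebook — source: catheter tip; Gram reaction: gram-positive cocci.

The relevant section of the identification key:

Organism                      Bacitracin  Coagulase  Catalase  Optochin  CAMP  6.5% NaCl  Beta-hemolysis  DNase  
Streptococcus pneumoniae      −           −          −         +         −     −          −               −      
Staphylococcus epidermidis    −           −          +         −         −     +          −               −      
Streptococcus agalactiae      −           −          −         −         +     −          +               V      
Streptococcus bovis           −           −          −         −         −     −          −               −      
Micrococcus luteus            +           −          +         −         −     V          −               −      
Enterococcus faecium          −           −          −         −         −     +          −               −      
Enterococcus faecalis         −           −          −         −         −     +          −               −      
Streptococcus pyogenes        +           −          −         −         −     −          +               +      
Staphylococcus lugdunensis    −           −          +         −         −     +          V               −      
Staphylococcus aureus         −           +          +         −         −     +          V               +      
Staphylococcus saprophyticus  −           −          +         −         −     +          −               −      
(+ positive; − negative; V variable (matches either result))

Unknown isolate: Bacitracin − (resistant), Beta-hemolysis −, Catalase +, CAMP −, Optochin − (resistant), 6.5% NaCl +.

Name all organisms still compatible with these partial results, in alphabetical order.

Staphylococcus aureus, Staphylococcus epidermidis, Staphylococcus lugdunensis, Staphylococcus saprophyticus

Optochin −: excludes Streptococcus pneumoniae — 10 left.
Bacitracin −: excludes Micrococcus luteus, Streptococcus pyogenes — 8 left.
CAMP −: excludes Streptococcus agalactiae — 7 left.
Beta-hemolysis −: all 7 remaining candidates are consistent.
6.5% NaCl +: excludes Streptococcus bovis — 6 left.
Catalase +: excludes Enterococcus faecium, Enterococcus faecalis — 4 left.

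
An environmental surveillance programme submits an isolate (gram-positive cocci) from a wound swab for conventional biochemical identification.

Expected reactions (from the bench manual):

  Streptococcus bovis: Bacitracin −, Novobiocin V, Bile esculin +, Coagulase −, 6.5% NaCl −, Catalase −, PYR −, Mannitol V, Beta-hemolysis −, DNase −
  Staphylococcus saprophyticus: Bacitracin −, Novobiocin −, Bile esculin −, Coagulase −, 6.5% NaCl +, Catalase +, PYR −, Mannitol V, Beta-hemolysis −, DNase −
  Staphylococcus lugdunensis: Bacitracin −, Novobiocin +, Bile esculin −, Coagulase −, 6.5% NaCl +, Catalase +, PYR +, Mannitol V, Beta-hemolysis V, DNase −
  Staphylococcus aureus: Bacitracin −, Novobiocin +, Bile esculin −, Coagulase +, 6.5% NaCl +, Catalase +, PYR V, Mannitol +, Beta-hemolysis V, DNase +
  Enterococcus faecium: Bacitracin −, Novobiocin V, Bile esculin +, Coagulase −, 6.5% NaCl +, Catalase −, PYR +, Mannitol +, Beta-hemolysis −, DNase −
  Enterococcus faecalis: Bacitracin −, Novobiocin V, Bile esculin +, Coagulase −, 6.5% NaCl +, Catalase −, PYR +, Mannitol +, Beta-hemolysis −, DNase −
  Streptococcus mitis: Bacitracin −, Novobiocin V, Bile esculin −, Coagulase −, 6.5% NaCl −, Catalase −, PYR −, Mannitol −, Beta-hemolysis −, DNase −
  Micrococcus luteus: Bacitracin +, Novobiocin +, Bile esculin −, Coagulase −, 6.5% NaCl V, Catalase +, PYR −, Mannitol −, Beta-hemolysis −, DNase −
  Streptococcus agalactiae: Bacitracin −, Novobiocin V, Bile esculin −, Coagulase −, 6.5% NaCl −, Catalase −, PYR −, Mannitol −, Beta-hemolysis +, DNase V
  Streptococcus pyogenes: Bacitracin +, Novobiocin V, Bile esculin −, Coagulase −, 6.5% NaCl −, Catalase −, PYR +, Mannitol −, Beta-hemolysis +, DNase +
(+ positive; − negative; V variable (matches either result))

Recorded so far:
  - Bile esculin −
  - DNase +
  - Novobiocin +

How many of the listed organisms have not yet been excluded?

3

DNase +: excludes 7 organisms — 3 left.
Novobiocin +: all 3 remaining candidates are consistent.
Bile esculin −: all 3 remaining candidates are consistent.
Still consistent: Staphylococcus aureus, Streptococcus agalactiae, Streptococcus pyogenes.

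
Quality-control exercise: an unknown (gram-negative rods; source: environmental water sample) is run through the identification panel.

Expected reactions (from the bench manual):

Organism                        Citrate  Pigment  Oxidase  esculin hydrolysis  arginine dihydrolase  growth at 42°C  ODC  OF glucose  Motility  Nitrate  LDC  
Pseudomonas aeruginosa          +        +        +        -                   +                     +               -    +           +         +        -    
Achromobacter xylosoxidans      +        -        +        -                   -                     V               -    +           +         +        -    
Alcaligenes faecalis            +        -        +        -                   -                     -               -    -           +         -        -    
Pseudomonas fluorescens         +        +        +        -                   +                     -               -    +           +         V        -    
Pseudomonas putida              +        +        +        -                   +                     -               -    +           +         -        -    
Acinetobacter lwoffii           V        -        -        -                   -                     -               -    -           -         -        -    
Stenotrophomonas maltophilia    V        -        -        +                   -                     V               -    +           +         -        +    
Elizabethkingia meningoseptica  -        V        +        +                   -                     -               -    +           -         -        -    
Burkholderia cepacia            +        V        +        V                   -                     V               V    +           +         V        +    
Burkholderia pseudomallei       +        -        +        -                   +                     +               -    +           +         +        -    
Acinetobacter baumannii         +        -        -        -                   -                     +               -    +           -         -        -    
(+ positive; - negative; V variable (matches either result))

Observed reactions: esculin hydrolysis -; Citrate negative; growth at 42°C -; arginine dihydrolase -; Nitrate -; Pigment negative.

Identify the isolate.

Acinetobacter lwoffii

Citrate -: excludes 8 organisms — 3 left.
Pigment -: all 3 remaining candidates are consistent.
esculin hydrolysis -: excludes Stenotrophomonas maltophilia, Elizabethkingia meningoseptica — 1 left.
arginine dihydrolase -: the one remaining candidate is consistent.
growth at 42°C -: the one remaining candidate is consistent.
Nitrate -: the one remaining candidate is consistent.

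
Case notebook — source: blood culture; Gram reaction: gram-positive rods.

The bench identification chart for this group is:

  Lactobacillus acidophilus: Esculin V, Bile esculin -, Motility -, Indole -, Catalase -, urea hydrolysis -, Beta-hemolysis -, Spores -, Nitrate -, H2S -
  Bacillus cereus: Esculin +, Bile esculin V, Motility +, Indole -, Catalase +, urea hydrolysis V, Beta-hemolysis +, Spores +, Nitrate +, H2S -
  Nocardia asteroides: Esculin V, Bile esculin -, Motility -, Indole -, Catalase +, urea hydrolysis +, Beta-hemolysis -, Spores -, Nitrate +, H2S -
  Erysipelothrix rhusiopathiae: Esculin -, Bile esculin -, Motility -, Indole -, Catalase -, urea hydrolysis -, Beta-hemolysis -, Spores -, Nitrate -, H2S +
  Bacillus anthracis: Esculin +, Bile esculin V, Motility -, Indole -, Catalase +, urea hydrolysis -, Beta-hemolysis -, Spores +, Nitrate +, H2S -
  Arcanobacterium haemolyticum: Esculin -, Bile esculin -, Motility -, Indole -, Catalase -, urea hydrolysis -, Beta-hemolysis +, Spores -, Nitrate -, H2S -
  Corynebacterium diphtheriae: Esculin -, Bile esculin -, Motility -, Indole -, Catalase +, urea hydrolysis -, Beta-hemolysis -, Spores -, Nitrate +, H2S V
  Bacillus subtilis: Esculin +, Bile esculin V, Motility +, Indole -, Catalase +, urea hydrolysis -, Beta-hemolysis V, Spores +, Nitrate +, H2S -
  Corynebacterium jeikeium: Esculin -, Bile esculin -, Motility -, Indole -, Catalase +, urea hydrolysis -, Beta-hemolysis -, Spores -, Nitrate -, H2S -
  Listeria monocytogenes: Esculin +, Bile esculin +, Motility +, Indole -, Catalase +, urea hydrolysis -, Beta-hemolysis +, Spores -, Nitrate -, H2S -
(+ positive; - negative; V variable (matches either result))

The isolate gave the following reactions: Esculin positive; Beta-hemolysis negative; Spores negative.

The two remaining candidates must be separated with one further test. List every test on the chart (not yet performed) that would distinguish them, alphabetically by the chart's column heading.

Esculin +: excludes Erysipelothrix rhusiopathiae, Arcanobacterium haemolyticum, Corynebacterium diphtheriae, Corynebacterium jeikeium — 6 left.
Beta-hemolysis -: excludes Bacillus cereus, Listeria monocytogenes — 4 left.
Spores -: excludes Bacillus anthracis, Bacillus subtilis — 2 left.
Two candidates remain: Lactobacillus acidophilus and Nocardia asteroides.
  Bile esculin: - vs - — same for both, does not separate.
  Motility: - vs - — same for both, does not separate.
  Indole: - vs - — same for both, does not separate.
  Catalase: Lactobacillus acidophilus -, Nocardia asteroides + — discriminates.
  urea hydrolysis: Lactobacillus acidophilus -, Nocardia asteroides + — discriminates.
  Nitrate: Lactobacillus acidophilus -, Nocardia asteroides + — discriminates.
  H2S: - vs - — same for both, does not separate.

Catalase, Nitrate, urea hydrolysis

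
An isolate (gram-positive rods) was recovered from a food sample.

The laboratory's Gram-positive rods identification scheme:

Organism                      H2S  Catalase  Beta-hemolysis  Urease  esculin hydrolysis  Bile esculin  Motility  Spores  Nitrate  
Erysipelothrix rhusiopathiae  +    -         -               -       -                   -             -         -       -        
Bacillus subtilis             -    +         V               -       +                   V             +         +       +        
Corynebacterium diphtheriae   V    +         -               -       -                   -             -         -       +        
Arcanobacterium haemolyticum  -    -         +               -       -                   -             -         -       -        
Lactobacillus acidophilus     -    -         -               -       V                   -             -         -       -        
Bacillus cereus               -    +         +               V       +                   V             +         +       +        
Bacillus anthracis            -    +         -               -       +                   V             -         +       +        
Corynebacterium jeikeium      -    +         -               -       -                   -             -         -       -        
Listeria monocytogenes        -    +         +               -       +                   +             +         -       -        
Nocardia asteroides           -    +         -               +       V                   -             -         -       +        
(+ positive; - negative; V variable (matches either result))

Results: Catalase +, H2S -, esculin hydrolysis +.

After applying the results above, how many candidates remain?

Catalase +: excludes Erysipelothrix rhusiopathiae, Arcanobacterium haemolyticum, Lactobacillus acidophilus — 7 left.
esculin hydrolysis +: excludes Corynebacterium diphtheriae, Corynebacterium jeikeium — 5 left.
H2S -: all 5 remaining candidates are consistent.
Still consistent: Bacillus anthracis, Bacillus cereus, Bacillus subtilis, Listeria monocytogenes, Nocardia asteroides.

5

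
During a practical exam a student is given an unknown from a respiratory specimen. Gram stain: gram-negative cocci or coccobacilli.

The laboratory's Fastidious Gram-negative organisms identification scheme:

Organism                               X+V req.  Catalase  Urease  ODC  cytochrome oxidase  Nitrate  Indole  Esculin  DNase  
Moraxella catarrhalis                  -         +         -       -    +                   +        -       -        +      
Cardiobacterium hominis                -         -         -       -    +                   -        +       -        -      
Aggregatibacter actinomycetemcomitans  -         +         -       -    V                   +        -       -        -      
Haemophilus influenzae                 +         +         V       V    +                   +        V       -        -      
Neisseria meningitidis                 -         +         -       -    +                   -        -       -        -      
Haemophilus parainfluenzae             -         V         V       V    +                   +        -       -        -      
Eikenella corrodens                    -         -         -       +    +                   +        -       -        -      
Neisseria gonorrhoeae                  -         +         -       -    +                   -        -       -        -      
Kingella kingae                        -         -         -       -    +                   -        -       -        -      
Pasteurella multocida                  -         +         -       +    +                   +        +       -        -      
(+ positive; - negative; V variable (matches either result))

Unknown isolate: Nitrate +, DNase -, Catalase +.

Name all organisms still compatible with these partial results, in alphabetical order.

Aggregatibacter actinomycetemcomitans, Haemophilus influenzae, Haemophilus parainfluenzae, Pasteurella multocida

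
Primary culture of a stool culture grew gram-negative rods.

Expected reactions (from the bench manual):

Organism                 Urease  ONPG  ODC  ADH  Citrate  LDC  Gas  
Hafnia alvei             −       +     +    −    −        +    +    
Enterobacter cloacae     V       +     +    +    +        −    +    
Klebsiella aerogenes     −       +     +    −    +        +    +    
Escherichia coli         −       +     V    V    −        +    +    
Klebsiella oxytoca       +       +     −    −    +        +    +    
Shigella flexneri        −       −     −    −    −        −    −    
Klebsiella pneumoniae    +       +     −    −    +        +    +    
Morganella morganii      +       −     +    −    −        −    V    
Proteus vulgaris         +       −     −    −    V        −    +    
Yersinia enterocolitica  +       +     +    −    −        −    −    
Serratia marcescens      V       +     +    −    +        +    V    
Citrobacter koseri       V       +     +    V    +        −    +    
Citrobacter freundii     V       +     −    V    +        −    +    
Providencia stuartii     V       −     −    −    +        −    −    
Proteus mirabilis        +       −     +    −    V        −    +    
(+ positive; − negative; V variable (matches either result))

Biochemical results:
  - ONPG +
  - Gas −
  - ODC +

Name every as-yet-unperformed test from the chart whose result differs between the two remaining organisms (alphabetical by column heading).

Gas −: excludes 10 organisms — 5 left.
ODC +: excludes Shigella flexneri, Providencia stuartii — 3 left.
ONPG +: excludes Morganella morganii — 2 left.
Two candidates remain: Serratia marcescens and Yersinia enterocolitica.
  Urease: V vs + — variable for at least one, does not separate.
  ADH: − vs − — same for both, does not separate.
  Citrate: Serratia marcescens +, Yersinia enterocolitica − — discriminates.
  LDC: Serratia marcescens +, Yersinia enterocolitica − — discriminates.

Citrate, LDC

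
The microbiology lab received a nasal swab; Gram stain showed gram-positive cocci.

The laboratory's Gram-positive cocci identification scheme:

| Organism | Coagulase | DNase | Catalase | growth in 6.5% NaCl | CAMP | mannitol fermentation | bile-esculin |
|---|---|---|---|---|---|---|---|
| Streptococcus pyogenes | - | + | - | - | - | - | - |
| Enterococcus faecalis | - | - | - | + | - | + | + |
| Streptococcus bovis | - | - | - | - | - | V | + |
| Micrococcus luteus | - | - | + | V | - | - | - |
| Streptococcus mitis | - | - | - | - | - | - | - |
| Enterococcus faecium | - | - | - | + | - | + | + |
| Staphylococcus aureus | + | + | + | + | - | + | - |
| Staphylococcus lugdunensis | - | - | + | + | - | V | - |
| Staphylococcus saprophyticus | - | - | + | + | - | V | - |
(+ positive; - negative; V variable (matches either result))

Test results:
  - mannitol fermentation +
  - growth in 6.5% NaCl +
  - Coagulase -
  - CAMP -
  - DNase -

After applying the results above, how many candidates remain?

4

growth in 6.5% NaCl +: excludes Streptococcus pyogenes, Streptococcus bovis, Streptococcus mitis — 6 left.
DNase -: excludes Staphylococcus aureus — 5 left.
CAMP -: all 5 remaining candidates are consistent.
mannitol fermentation +: excludes Micrococcus luteus — 4 left.
Coagulase -: all 4 remaining candidates are consistent.
Still consistent: Enterococcus faecalis, Enterococcus faecium, Staphylococcus lugdunensis, Staphylococcus saprophyticus.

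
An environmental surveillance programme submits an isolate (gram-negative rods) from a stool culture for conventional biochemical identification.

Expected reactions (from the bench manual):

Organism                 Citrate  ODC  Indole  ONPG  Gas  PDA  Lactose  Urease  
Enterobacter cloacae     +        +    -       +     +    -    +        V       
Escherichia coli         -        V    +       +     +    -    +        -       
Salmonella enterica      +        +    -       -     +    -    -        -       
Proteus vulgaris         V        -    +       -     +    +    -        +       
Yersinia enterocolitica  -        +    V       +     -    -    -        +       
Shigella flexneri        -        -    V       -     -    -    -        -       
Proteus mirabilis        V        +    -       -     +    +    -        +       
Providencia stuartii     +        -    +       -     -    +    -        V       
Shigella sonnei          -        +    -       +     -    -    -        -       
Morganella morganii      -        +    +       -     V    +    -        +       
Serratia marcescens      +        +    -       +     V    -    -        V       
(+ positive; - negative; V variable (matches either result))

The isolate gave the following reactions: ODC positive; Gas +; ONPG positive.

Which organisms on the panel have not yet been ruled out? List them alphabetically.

Gas +: excludes Yersinia enterocolitica, Shigella flexneri, Providencia stuartii, Shigella sonnei — 7 left.
ODC +: excludes Proteus vulgaris — 6 left.
ONPG +: excludes Salmonella enterica, Proteus mirabilis, Morganella morganii — 3 left.

Enterobacter cloacae, Escherichia coli, Serratia marcescens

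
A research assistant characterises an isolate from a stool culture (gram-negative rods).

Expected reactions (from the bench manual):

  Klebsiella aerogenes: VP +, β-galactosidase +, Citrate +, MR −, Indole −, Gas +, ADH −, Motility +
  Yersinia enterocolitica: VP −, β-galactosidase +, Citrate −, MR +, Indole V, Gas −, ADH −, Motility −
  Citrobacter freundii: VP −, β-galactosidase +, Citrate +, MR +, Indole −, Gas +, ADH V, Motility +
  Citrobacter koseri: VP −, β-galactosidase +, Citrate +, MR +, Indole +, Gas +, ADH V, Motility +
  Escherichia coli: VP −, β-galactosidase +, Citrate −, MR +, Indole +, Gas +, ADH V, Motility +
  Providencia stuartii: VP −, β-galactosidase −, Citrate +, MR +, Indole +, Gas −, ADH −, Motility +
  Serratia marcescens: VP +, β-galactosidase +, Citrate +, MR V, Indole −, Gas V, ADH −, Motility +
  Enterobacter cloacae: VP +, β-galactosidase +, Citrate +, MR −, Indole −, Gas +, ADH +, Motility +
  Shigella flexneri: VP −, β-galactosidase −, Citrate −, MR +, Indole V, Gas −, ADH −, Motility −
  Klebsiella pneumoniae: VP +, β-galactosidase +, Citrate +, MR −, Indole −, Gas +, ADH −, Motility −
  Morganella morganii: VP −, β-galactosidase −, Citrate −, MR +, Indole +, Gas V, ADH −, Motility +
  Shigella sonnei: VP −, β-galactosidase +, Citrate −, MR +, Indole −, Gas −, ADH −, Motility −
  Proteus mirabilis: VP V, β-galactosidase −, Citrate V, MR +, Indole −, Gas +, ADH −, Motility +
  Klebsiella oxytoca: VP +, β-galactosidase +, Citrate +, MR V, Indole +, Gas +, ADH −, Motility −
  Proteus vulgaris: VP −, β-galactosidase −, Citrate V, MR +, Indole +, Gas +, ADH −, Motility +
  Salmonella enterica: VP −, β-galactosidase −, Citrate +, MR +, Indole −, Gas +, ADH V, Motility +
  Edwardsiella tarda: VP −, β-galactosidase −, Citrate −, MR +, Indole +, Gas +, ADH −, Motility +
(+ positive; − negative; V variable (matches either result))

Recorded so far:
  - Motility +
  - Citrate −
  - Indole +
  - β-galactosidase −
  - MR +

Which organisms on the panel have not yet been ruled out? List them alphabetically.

MR +: excludes Klebsiella aerogenes, Enterobacter cloacae, Klebsiella pneumoniae — 14 left.
Citrate −: excludes 6 organisms — 8 left.
Indole +: excludes Shigella sonnei, Proteus mirabilis — 6 left.
Motility +: excludes Yersinia enterocolitica, Shigella flexneri — 4 left.
β-galactosidase −: excludes Escherichia coli — 3 left.

Edwardsiella tarda, Morganella morganii, Proteus vulgaris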